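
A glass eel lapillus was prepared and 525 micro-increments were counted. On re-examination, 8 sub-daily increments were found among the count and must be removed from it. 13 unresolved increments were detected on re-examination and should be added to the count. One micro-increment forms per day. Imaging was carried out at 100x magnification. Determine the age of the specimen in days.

Adjusted count: 525 − 8 + 13 = 530 micro-increments.
With a one-to-one micro-increment periodicity this is 530 days.

530 d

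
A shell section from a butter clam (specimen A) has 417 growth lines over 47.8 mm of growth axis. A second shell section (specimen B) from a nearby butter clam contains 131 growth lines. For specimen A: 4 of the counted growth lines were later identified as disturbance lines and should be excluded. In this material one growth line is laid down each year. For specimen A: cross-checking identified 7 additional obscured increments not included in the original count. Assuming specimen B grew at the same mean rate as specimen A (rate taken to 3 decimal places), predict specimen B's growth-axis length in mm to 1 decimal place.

14.9 mm

Specimen A: adjusted count: 417 − 4 + 7 = 420 growth lines.
A: 47.8 mm over 420 years gives 47.8 / 420 ≈ 0.114 mm per year.
For B, 0.114 mm/year × 131 years = 14.9 mm.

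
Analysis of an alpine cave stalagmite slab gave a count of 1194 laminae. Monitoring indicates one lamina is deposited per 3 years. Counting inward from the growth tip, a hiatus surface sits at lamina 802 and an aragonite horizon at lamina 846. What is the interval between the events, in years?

132 years

846 − 802 = 44 laminae lie between the two events.
44 laminae at 3 years each span 44 × 3 = 132 years.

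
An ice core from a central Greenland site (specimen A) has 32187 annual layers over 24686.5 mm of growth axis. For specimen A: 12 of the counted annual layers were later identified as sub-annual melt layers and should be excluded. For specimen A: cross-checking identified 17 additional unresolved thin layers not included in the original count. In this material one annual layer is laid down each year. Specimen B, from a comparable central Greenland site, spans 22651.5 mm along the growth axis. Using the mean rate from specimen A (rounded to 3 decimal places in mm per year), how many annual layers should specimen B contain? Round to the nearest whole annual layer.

Specimen A: after corrections the count is 32187 − 12 + 17 = 32192 annual layers.
A: Mean rate = 24686.5 mm / 32192 years ≈ 0.767 mm/year.
B spans 22651.5 / 0.767 = 29532.59 years ≈ 29533 annual layers.

29533 annual layers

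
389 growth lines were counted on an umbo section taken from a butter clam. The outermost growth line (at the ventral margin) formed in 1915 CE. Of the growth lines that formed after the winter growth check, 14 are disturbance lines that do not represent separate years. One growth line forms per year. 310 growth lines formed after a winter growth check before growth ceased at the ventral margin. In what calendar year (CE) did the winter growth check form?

310 growth lines formed after the winter growth check.
310 − 14 false = 296 true growth lines after the winter growth check.
1915 − 296 = 1619 CE.

1619 CE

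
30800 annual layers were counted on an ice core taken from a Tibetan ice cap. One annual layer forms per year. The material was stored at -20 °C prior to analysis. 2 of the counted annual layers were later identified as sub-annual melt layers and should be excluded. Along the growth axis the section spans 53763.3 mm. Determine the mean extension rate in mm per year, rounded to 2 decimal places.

1.75 mm per year

After corrections the count is 30800 − 2 = 30798 annual layers.
Mean rate = 53763.3 mm / 30798 years ≈ 1.75 mm per year.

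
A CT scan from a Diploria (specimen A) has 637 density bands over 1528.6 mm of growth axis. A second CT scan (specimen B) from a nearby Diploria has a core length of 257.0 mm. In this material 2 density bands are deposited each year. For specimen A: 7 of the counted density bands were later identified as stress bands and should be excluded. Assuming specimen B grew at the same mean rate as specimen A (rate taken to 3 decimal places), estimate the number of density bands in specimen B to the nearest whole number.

106 density bands

Specimen A: after corrections the count is 637 − 7 = 630 density bands.
Specimen A: 630 density bands at 2 per year is 630 / 2 = 315 years.
A: 1528.6 mm over 315 years gives 1528.6 / 315 ≈ 4.853 mm per year.
B spans 257.0 / 4.853 = 52.96 years; at 2 density bands per year that is 52.96 × 2 ≈ 106 density bands.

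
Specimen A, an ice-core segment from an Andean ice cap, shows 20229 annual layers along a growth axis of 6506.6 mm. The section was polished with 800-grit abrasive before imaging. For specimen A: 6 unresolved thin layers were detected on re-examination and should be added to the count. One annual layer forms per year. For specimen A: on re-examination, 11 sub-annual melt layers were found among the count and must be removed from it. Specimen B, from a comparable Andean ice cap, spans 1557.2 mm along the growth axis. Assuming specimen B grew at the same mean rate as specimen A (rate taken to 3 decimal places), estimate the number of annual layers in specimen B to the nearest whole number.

Specimen A: after corrections the count is 20229 − 11 + 6 = 20224 annual layers.
A: Extension rate ≈ 6506.6 / 20224 = 0.322 mm/year.
B spans 1557.2 / 0.322 = 4836.02 years ≈ 4836 annual layers.

4836 annual layers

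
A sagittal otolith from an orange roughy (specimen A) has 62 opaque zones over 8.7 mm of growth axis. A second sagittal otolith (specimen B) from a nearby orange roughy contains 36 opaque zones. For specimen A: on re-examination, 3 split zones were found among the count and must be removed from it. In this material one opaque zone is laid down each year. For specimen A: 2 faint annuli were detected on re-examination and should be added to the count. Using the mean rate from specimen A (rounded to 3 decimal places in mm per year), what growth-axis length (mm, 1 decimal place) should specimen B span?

Specimen A: correcting the raw count gives 62 − 3 + 2 = 61 true opaque zones.
A: Mean rate = 8.7 mm / 61 years ≈ 0.143 mm per year.
B's length ≈ 0.143 × 36 = 5.1 mm.

5.1 mm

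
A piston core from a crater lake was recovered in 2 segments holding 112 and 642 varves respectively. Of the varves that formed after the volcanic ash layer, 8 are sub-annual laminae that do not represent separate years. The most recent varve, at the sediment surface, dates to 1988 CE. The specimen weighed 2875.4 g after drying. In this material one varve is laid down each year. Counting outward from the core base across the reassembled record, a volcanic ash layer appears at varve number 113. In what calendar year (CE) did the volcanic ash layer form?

Total varves = 112 + 642 = 754.
754 − 113 = 641 varves lie beyond the volcanic ash layer toward the sediment surface.
Removing the 8 false varves leaves 641 − 8 = 633 true varves beyond the volcanic ash layer.
Counting back 633 years from 1988 CE places the volcanic ash layer in 1988 − 633 = 1355 CE.

1355 CE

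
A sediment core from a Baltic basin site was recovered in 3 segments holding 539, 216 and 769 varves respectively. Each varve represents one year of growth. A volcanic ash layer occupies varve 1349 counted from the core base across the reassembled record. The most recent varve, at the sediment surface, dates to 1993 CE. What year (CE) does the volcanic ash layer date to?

Total varves = 539 + 216 + 769 = 1524.
1524 − 1349 = 175 varves lie beyond the volcanic ash layer toward the sediment surface.
Counting back 175 years from 1993 CE places the volcanic ash layer in 1993 − 175 = 1818 CE.

1818 CE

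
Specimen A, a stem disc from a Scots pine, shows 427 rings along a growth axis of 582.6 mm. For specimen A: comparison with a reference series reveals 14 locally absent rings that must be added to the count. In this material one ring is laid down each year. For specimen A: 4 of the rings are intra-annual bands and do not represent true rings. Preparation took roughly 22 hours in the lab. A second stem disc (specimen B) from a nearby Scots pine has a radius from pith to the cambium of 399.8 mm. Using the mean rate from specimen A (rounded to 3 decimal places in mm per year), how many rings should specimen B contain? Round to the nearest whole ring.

300 rings

Specimen A: correcting the raw count gives 427 − 4 + 14 = 437 true rings.
A: 582.6 mm over 437 years gives 582.6 / 437 ≈ 1.333 mm per year.
B spans 399.8 / 1.333 = 299.92 years ≈ 300 rings.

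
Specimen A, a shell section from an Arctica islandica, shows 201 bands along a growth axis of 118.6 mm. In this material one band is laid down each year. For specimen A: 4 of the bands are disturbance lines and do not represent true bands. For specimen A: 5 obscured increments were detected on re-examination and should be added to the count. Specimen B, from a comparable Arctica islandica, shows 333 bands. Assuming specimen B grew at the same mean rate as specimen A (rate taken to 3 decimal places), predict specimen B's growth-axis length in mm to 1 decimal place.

195.5 mm

Specimen A: after corrections the count is 201 − 4 + 5 = 202 bands.
A: 118.6 mm over 202 years gives 118.6 / 202 ≈ 0.587 mm/year.
Length of B = 0.587 × 333 = 195.5 mm.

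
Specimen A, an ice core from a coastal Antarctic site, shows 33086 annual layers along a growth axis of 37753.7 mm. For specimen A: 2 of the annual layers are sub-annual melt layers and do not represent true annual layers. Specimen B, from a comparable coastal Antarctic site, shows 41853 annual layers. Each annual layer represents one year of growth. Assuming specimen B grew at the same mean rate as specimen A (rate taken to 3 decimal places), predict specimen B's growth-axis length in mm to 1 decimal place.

Specimen A: after corrections the count is 33086 − 2 = 33084 annual layers.
A: 37753.7 mm over 33084 years gives 37753.7 / 33084 ≈ 1.141 mm/year.
For B, 1.141 mm/year × 41853 years = 47754.3 mm.

47754.3 mm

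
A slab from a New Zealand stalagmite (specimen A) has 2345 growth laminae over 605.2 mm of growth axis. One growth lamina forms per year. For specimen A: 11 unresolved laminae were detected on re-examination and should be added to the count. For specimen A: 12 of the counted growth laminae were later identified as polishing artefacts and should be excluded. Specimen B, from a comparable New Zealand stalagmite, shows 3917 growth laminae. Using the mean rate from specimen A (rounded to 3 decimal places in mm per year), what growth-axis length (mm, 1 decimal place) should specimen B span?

1010.6 mm

Specimen A: adjusted count: 2345 − 12 + 11 = 2344 growth laminae.
A: Mean rate = 605.2 mm / 2344 years ≈ 0.258 mm/year.
Length of B = 0.258 × 3917 = 1010.6 mm.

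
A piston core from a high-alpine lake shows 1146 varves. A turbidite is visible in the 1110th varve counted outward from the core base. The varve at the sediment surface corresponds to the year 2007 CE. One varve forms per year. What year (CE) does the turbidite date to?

1971 CE

The turbidite sits at varve 1110 from the core base, so 1146 − 1110 = 36 varves formed after it.
The varve at the sediment surface is 2007 CE, so the turbidite dates to 2007 − 36 = 1971 CE.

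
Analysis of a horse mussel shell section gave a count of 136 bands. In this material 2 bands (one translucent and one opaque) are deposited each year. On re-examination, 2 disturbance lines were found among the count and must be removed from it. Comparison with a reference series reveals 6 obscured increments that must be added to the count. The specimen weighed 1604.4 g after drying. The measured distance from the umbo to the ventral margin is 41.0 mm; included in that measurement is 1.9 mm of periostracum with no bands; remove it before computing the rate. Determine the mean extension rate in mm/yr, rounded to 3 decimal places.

0.559 mm/yr

Correcting the raw count gives 136 − 2 + 6 = 140 true bands.
140 bands at 2 per year is 140 / 2 = 70 years.
Removing the 1.9 mm offcut leaves 41.0 − 1.9 = 39.1 mm.
39.1 mm over 70 years gives 39.1 / 70 ≈ 0.559 mm/yr.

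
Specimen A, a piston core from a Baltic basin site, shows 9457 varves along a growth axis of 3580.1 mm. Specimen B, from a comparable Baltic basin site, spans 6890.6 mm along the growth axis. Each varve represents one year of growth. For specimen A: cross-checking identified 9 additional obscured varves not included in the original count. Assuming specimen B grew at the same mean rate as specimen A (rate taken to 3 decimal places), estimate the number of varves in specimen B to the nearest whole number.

18229 varves

Specimen A: adjusted count: 9457 + 9 = 9466 varves.
A: Extension rate ≈ 3580.1 / 9466 = 0.378 mm/year.
Specimen B: 6890.6 mm / 0.378 mm per year = 18229.10 years ≈ 18229 varves.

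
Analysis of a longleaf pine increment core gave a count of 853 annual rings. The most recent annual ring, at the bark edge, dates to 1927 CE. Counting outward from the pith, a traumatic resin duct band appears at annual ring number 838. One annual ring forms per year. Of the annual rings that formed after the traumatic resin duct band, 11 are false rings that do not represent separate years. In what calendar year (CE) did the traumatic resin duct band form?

853 − 838 = 15 annual rings lie beyond the traumatic resin duct band toward the bark edge.
Removing the 11 false annual rings leaves 15 − 11 = 4 true annual rings beyond the traumatic resin duct band.
The annual ring at the bark edge is 1927 CE, so the traumatic resin duct band dates to 1927 − 4 = 1923 CE.

1923 CE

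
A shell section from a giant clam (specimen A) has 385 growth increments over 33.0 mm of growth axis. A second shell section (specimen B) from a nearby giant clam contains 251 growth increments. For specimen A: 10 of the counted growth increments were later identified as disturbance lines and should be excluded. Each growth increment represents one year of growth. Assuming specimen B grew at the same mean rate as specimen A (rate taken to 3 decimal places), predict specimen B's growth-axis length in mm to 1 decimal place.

Specimen A: true growth increment count = 385 − 10 = 375.
A: Mean rate = 33.0 mm / 375 years ≈ 0.088 mm/year.
Length of B = 0.088 × 251 = 22.1 mm.

22.1 mm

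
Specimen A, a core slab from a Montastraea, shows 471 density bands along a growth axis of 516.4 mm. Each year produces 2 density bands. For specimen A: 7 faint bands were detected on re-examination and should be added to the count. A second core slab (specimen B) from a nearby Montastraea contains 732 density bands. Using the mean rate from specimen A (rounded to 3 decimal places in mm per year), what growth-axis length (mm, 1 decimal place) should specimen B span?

Specimen A: after corrections the count is 471 + 7 = 478 density bands.
Specimen A: 478 density bands at 2 per year is 478 / 2 = 239 years.
A: 516.4 mm over 239 years gives 516.4 / 239 ≈ 2.161 mm per year.
Specimen B: with 2 density bands per year, 732 / 2 = 366 years. Length of B = 2.161 × 366 = 790.9 mm.

790.9 mm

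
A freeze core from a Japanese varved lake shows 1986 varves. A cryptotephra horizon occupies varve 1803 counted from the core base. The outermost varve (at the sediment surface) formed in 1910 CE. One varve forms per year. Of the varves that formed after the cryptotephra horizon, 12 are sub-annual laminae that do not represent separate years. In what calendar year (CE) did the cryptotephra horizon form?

1739 CE

1986 − 1803 = 183 varves lie beyond the cryptotephra horizon toward the sediment surface.
Excluding 12 false varves: 183 − 12 = 171.
Counting back 171 years from 1910 CE places the cryptotephra horizon in 1910 − 171 = 1739 CE.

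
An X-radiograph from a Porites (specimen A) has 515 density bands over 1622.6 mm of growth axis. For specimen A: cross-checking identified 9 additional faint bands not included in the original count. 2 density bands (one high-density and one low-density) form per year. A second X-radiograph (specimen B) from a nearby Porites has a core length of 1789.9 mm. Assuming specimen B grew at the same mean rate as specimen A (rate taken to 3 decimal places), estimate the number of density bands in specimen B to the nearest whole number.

Specimen A: correcting the raw count gives 515 + 9 = 524 true density bands.
Specimen A: with 2 density bands per year, 524 / 2 = 262 years.
A: 1622.6 mm over 262 years gives 1622.6 / 262 ≈ 6.193 mm per year.
Specimen B: 1789.9 mm / 6.193 mm per year = 289.02 years; at 2 density bands per year that is 289.02 × 2 ≈ 578 density bands.

578 density bands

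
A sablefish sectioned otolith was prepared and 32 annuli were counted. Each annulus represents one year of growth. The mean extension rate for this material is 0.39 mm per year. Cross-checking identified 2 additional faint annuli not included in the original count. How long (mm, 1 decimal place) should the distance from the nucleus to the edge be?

True annulus count = 32 + 2 = 34.
Length ≈ 0.39 × 34 = 13.3 mm.

13.3 mm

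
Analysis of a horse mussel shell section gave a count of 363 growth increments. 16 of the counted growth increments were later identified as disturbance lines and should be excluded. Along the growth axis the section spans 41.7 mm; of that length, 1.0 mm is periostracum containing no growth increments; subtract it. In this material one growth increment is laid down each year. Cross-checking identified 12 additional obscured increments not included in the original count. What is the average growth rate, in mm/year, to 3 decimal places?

True growth increment count = 363 − 16 + 12 = 359.
Net length = 41.7 − 1.0 = 40.7 mm.
Mean rate = 40.7 mm / 359 years ≈ 0.113 mm/year.

0.113 mm/year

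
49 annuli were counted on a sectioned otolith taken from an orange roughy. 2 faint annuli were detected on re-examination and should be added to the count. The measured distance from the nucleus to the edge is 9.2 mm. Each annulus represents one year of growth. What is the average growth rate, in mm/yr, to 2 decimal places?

0.18 mm/yr

Adjusted count: 49 + 2 = 51 annuli.
9.2 mm over 51 years gives 9.2 / 51 ≈ 0.18 mm/yr.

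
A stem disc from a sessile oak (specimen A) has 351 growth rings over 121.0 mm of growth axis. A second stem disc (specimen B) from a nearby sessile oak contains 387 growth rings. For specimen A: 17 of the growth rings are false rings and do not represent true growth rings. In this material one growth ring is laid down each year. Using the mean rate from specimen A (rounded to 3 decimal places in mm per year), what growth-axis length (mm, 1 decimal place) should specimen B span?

Specimen A: correcting the raw count gives 351 − 17 = 334 true growth rings.
A: Extension rate ≈ 121.0 / 334 = 0.362 mm/yr.
Length of B = 0.362 × 387 = 140.1 mm.

140.1 mm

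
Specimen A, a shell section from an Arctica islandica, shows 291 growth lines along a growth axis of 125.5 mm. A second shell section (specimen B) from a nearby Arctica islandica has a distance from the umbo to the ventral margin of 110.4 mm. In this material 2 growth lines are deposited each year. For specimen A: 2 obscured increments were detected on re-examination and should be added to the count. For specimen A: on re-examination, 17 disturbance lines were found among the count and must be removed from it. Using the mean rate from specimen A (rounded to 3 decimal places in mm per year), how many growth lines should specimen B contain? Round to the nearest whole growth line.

Specimen A: correcting the raw count gives 291 − 17 + 2 = 276 true growth lines.
Specimen A: 276 growth lines at 2 per year is 276 / 2 = 138 years.
A: Extension rate ≈ 125.5 / 138 = 0.909 mm/yr.
Specimen B: 110.4 mm / 0.909 mm per year = 121.45 years; at 2 growth lines per year that is 121.45 × 2 ≈ 243 growth lines.

243 growth lines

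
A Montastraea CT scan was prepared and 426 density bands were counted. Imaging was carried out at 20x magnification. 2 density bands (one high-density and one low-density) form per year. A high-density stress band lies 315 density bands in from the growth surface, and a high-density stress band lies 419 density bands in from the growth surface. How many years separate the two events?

The two markers are separated by 419 − 315 = 104 density bands.
Dividing by 2 density bands per year: 104 / 2 = 52 years.

52 years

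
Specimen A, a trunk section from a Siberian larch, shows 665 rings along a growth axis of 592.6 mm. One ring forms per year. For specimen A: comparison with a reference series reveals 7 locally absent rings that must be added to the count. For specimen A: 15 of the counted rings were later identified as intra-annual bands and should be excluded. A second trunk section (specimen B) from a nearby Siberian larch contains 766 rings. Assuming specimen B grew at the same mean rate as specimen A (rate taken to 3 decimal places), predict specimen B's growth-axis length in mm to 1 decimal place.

Specimen A: true ring count = 665 − 15 + 7 = 657.
A: Extension rate ≈ 592.6 / 657 = 0.902 mm/year.
Length of B = 0.902 × 766 = 690.9 mm.

690.9 mm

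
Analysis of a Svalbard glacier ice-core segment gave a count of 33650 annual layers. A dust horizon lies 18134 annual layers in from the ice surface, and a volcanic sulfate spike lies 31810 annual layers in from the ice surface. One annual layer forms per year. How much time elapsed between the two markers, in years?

31810 − 18134 = 13676 annual layers lie between the two events.
At one annual layer per year, 13676 years elapsed between them.

13676 years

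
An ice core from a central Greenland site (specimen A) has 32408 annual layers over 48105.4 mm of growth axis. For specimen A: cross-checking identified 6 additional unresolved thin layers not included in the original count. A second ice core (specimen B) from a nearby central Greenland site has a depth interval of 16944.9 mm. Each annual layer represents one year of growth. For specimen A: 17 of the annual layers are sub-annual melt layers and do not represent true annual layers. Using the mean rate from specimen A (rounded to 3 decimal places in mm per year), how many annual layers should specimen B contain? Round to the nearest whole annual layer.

11411 annual layers

Specimen A: correcting the raw count gives 32408 − 17 + 6 = 32397 true annual layers.
A: Mean rate = 48105.4 mm / 32397 years ≈ 1.485 mm/year.
For B, 16944.9 / 1.485 = 11410.71 years ≈ 11411 annual layers.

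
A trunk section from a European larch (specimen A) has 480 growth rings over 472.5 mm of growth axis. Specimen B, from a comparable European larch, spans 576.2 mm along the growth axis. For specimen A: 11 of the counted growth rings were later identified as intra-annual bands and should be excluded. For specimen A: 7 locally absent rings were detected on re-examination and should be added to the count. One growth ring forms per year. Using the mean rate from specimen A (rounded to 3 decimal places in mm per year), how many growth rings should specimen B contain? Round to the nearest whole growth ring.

580 growth rings

Specimen A: after corrections the count is 480 − 11 + 7 = 476 growth rings.
A: Extension rate ≈ 472.5 / 476 = 0.993 mm per year.
Specimen B: 576.2 mm / 0.993 mm per year = 580.26 years ≈ 580 growth rings.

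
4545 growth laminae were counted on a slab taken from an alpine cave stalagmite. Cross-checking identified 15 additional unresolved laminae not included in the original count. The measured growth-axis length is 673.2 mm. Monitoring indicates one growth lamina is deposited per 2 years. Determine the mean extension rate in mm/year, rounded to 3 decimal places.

True growth lamina count = 4545 + 15 = 4560.
At 2 years per growth lamina, 4560 × 2 = 9120 years.
Extension rate ≈ 673.2 / 9120 = 0.074 mm/year.

0.074 mm/year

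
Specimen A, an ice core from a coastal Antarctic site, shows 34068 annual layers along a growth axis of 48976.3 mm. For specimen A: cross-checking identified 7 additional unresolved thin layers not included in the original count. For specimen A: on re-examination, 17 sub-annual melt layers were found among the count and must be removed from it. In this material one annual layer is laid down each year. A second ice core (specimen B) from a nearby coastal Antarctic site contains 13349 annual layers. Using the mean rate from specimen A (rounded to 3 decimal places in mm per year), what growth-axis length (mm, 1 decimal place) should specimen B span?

19195.9 mm

Specimen A: after corrections the count is 34068 − 17 + 7 = 34058 annual layers.
A: 48976.3 mm over 34058 years gives 48976.3 / 34058 ≈ 1.438 mm/yr.
Length of B = 1.438 × 13349 = 19195.9 mm.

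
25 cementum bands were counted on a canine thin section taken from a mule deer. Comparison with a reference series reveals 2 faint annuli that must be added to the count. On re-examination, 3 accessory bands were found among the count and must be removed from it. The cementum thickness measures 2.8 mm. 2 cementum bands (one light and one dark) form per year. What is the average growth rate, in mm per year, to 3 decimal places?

Correcting the raw count gives 25 − 3 + 2 = 24 true cementum bands.
24 cementum bands at 2 per year is 24 / 2 = 12 years.
2.8 mm over 12 years gives 2.8 / 12 ≈ 0.233 mm per year.

0.233 mm per year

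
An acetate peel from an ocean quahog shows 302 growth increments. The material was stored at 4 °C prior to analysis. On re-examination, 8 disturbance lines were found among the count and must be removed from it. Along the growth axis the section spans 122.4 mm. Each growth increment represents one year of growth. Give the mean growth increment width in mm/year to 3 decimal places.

True growth increment count = 302 − 8 = 294.
Mean rate = 122.4 mm / 294 years ≈ 0.416 mm/year.

0.416 mm/year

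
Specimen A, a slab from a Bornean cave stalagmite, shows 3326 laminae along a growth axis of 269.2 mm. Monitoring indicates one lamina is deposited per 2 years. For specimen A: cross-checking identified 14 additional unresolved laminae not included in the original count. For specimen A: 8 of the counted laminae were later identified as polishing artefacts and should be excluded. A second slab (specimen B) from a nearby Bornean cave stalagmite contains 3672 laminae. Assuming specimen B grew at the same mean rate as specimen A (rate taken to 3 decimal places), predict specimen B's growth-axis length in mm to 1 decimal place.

Specimen A: adjusted count: 3326 − 8 + 14 = 3332 laminae.
Specimen A: 3332 laminae at 2 years each span 3332 × 2 = 6664 years.
A: Mean rate = 269.2 mm / 6664 years ≈ 0.040 mm/year.
Specimen B: 3672 laminae at 2 years each span 3672 × 2 = 7344 years. Length of B = 0.040 × 7344 = 293.8 mm.

293.8 mm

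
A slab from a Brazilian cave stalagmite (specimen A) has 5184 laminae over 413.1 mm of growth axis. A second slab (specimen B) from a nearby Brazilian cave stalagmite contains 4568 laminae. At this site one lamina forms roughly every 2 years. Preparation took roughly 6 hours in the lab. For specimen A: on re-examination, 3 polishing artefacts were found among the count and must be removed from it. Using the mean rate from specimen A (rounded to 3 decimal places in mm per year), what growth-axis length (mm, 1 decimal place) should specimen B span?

Specimen A: true lamina count = 5184 − 3 = 5181.
Specimen A: at 2 years per lamina, 5181 × 2 = 10362 years.
A: Extension rate ≈ 413.1 / 10362 = 0.040 mm per year.
Specimen B: multiplying by 2 years per lamina: 4568 × 2 = 9136 years. B's length ≈ 0.040 × 9136 = 365.4 mm.

365.4 mm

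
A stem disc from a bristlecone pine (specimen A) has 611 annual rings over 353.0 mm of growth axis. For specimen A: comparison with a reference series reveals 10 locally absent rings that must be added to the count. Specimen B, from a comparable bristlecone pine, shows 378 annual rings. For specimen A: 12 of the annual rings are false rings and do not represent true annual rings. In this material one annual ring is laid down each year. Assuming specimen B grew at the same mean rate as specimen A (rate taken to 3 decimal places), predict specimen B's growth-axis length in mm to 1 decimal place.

Specimen A: adjusted count: 611 − 12 + 10 = 609 annual rings.
A: 353.0 mm over 609 years gives 353.0 / 609 ≈ 0.580 mm/yr.
B's length ≈ 0.580 × 378 = 219.2 mm.

219.2 mm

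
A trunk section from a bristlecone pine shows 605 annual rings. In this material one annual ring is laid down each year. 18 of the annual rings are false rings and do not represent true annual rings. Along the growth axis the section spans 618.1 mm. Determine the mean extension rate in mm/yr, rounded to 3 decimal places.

Correcting the raw count gives 605 − 18 = 587 true annual rings.
Mean rate = 618.1 mm / 587 years ≈ 1.053 mm/yr.

1.053 mm/yr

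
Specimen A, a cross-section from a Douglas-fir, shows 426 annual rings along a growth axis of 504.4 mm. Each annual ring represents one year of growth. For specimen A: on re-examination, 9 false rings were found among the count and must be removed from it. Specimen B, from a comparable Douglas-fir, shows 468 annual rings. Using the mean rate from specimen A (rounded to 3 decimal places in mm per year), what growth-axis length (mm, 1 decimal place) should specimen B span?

Specimen A: true annual ring count = 426 − 9 = 417.
A: 504.4 mm over 417 years gives 504.4 / 417 ≈ 1.210 mm per year.
Length of B = 1.210 × 468 = 566.3 mm.

566.3 mm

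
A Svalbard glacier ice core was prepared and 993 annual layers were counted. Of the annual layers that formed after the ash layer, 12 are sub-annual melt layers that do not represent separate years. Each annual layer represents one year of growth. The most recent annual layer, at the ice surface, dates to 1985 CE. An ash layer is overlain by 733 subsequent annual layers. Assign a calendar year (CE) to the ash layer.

1264 CE

733 annual layers formed after the ash layer.
733 − 12 false = 721 true annual layers after the ash layer.
1985 − 721 = 1264 CE.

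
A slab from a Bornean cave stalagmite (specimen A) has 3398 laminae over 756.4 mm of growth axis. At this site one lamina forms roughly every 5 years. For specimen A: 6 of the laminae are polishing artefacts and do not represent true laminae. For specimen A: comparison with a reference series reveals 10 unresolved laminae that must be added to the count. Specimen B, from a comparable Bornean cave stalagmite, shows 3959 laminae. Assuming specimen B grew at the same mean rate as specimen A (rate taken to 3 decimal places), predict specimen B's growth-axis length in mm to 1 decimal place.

Specimen A: true lamina count = 3398 − 6 + 10 = 3402.
Specimen A: 3402 laminae at 5 years each span 3402 × 5 = 17010 years.
A: Mean rate = 756.4 mm / 17010 years ≈ 0.044 mm/year.
Specimen B: multiplying by 5 years per lamina: 3959 × 5 = 19795 years. For B, 0.044 mm/year × 19795 years = 871.0 mm.

871.0 mm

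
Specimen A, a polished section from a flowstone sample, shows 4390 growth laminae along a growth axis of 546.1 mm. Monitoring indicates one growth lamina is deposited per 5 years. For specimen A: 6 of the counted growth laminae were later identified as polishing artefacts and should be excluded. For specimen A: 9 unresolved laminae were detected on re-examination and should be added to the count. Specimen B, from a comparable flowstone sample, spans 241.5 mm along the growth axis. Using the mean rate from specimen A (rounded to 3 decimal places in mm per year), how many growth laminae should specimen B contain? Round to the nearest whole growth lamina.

1932 growth laminae

Specimen A: after corrections the count is 4390 − 6 + 9 = 4393 growth laminae.
Specimen A: at 5 years per growth lamina, 4393 × 5 = 21965 years.
A: 546.1 mm over 21965 years gives 546.1 / 21965 ≈ 0.025 mm per year.
Specimen B: 241.5 mm / 0.025 mm per year = 9660.00 years; at 5 years per growth lamina that is 9660.00 / 5 ≈ 1932 growth laminae.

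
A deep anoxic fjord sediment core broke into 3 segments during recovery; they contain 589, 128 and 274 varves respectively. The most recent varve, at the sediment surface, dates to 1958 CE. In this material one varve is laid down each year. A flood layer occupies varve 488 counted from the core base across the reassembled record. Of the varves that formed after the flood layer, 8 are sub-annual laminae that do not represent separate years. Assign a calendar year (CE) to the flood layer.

1463 CE

Total varves = 589 + 128 + 274 = 991.
The flood layer sits at varve 488 from the core base, so 991 − 488 = 503 varves formed after it.
Removing the 8 false varves leaves 503 − 8 = 495 true varves beyond the flood layer.
Counting back 495 years from 1958 CE places the flood layer in 1958 − 495 = 1463 CE.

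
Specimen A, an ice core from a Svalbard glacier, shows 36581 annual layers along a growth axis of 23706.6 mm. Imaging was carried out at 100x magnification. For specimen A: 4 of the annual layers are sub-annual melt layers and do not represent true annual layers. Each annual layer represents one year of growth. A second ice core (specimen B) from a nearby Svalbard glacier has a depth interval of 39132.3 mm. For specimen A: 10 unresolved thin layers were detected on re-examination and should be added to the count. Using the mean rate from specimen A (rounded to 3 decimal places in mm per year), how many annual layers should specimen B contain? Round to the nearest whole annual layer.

Specimen A: true annual layer count = 36581 − 4 + 10 = 36587.
A: Mean rate = 23706.6 mm / 36587 years ≈ 0.648 mm/year.
B spans 39132.3 / 0.648 = 60389.35 years ≈ 60389 annual layers.

60389 annual layers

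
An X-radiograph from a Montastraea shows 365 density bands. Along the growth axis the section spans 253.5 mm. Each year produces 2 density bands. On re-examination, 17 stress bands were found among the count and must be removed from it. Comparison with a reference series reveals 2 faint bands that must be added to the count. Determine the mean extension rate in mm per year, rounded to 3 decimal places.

1.449 mm per year

True density band count = 365 − 17 + 2 = 350.
350 density bands at 2 per year is 350 / 2 = 175 years.
Extension rate ≈ 253.5 / 175 = 1.449 mm per year.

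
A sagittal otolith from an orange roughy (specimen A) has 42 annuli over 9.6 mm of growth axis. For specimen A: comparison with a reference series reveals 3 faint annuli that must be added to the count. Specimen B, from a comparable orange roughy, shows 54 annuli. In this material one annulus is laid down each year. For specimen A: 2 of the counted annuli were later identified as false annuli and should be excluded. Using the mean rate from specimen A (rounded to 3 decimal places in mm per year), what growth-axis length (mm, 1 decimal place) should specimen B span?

12.0 mm

Specimen A: after corrections the count is 42 − 2 + 3 = 43 annuli.
A: Extension rate ≈ 9.6 / 43 = 0.223 mm/yr.
Length of B = 0.223 × 54 = 12.0 mm.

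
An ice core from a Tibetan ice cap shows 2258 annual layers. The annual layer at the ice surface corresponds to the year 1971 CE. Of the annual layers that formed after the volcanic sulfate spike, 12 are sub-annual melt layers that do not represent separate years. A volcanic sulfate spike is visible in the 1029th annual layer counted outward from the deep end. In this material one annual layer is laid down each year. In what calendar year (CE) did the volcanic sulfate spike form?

The volcanic sulfate spike sits at annual layer 1029 from the deep end, so 2258 − 1029 = 1229 annual layers formed after it.
Excluding 12 false annual layers: 1229 − 12 = 1217.
The annual layer at the ice surface is 1971 CE, so the volcanic sulfate spike dates to 1971 − 1217 = 754 CE.

754 CE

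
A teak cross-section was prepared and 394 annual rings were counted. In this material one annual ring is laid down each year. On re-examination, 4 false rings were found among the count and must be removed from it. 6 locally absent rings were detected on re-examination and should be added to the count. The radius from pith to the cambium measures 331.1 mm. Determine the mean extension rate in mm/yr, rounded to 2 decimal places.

0.84 mm/yr

True annual ring count = 394 − 4 + 6 = 396.
Mean rate = 331.1 mm / 396 years ≈ 0.84 mm/yr.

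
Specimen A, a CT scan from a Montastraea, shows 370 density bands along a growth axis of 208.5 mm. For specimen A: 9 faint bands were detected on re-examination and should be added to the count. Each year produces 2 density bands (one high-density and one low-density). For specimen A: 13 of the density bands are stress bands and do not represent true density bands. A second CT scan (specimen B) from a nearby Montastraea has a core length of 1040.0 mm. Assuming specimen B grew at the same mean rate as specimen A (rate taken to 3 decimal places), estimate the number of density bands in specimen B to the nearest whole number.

Specimen A: after corrections the count is 370 − 13 + 9 = 366 density bands.
Specimen A: with 2 density bands per year, 366 / 2 = 183 years.
A: Mean rate = 208.5 mm / 183 years ≈ 1.139 mm/yr.
B spans 1040.0 / 1.139 = 913.08 years; at 2 density bands per year that is 913.08 × 2 ≈ 1826 density bands.

1826 density bands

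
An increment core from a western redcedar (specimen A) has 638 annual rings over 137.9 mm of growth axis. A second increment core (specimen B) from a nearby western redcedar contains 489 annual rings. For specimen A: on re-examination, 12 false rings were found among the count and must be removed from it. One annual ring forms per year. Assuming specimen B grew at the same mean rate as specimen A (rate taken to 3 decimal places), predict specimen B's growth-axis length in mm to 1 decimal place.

107.6 mm

Specimen A: true annual ring count = 638 − 12 = 626.
A: 137.9 mm over 626 years gives 137.9 / 626 ≈ 0.220 mm per year.
For B, 0.220 mm/year × 489 years = 107.6 mm.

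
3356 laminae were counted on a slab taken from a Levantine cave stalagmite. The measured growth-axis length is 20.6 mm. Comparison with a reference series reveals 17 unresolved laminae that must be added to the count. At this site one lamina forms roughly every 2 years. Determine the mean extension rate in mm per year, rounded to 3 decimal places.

Correcting the raw count gives 3356 + 17 = 3373 true laminae.
Multiplying by 2 years per lamina: 3373 × 2 = 6746 years.
Mean rate = 20.6 mm / 6746 years ≈ 0.003 mm per year.

0.003 mm per year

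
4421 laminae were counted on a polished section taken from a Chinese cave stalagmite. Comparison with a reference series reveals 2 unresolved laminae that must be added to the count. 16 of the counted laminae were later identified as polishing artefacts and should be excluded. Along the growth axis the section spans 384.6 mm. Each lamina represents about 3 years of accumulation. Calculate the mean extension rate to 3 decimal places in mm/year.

After corrections the count is 4421 − 16 + 2 = 4407 laminae.
At 3 years per lamina, 4407 × 3 = 13221 years.
Mean rate = 384.6 mm / 13221 years ≈ 0.029 mm/year.

0.029 mm/year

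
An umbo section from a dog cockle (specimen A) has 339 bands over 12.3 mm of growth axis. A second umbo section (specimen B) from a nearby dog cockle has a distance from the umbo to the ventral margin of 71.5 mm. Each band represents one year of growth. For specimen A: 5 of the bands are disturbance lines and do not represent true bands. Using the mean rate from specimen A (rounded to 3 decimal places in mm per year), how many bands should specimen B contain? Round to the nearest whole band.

Specimen A: correcting the raw count gives 339 − 5 = 334 true bands.
A: Extension rate ≈ 12.3 / 334 = 0.037 mm/year.
Specimen B: 71.5 mm / 0.037 mm per year = 1932.43 years ≈ 1932 bands.

1932 bands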